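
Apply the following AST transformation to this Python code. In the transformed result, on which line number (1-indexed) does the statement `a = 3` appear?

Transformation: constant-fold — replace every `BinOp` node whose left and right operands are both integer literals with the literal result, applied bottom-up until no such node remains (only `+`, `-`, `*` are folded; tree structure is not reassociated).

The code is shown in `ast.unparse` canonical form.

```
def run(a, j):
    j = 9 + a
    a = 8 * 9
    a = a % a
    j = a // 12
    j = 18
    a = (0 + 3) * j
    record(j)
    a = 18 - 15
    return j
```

Transformed code:
def run(a, j):
    j = 9 + a
    a = 72
    a = a % a
    j = a // 12
    j = 18
    a = 3 * j
    record(j)
    a = 3
    return j

9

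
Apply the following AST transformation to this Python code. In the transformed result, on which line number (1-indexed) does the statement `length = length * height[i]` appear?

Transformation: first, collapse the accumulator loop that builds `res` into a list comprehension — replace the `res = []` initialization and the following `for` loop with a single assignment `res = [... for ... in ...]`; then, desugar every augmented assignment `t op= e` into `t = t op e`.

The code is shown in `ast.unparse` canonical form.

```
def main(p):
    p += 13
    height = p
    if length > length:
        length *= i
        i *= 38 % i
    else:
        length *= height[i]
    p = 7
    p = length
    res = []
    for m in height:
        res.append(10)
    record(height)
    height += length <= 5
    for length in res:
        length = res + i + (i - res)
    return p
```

Transformed code:
def main(p):
    p = p + 13
    height = p
    if length > length:
        length = length * i
        i = i * (38 % i)
    else:
        length = length * height[i]
    p = 7
    p = length
    res = [10 for m in height]
    record(height)
    height = height + (length <= 5)
    for length in res:
        length = res + i + (i - res)
    return p

8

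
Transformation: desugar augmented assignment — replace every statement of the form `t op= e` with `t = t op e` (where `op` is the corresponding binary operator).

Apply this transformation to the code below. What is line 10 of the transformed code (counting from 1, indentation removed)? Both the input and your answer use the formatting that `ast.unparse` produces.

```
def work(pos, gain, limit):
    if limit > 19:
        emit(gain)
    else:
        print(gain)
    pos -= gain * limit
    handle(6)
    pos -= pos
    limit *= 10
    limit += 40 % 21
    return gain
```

limit = limit + 40 % 21

Transformed code:
def work(pos, gain, limit):
    if limit > 19:
        emit(gain)
    else:
        print(gain)
    pos = pos - gain * limit
    handle(6)
    pos = pos - pos
    limit = limit * 10
    limit = limit + 40 % 21
    return gain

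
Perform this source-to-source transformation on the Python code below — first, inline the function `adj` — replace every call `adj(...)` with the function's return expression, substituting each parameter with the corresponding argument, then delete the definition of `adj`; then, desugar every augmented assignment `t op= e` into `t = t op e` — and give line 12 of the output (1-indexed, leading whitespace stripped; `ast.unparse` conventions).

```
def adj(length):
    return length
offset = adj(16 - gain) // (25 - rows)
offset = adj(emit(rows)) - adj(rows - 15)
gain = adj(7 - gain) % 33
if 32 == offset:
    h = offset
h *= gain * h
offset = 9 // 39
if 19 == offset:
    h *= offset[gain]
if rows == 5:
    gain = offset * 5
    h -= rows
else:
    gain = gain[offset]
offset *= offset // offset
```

Transformed code:
offset = (16 - gain) // (25 - rows)
offset = emit(rows) - (rows - 15)
gain = (7 - gain) % 33
if 32 == offset:
    h = offset
h = h * (gain * h)
offset = 9 // 39
if 19 == offset:
    h = h * offset[gain]
if rows == 5:
    gain = offset * 5
    h = h - rows
else:
    gain = gain[offset]
offset = offset * (offset // offset)

h = h - rows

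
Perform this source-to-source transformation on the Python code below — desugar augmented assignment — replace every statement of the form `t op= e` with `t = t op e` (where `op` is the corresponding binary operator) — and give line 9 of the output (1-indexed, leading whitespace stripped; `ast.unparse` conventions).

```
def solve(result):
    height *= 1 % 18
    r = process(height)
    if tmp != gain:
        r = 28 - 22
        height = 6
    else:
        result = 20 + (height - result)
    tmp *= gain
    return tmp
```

Transformed code:
def solve(result):
    height = height * (1 % 18)
    r = process(height)
    if tmp != gain:
        r = 28 - 22
        height = 6
    else:
        result = 20 + (height - result)
    tmp = tmp * gain
    return tmp

tmp = tmp * gain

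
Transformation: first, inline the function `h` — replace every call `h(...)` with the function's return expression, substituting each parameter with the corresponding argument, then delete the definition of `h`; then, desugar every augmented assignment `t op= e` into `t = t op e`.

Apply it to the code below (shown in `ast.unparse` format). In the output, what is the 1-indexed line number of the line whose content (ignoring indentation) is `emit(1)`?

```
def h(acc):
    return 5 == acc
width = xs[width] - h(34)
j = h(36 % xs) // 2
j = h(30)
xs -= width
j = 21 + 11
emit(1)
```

Transformed code:
width = xs[width] - (5 == 34)
j = (5 == 36 % xs) // 2
j = 5 == 30
xs = xs - width
j = 21 + 11
emit(1)

6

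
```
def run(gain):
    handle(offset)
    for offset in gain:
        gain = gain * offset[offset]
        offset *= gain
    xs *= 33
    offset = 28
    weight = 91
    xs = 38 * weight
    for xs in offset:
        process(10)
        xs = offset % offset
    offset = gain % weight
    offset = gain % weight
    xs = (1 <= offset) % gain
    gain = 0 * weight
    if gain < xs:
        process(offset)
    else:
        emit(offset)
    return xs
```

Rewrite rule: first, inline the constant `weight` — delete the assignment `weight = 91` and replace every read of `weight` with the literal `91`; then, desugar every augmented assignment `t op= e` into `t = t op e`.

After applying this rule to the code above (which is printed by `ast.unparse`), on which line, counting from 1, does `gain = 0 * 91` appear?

15

Transformed code:
def run(gain):
    handle(offset)
    for offset in gain:
        gain = gain * offset[offset]
        offset = offset * gain
    xs = xs * 33
    offset = 28
    xs = 38 * 91
    for xs in offset:
        process(10)
        xs = offset % offset
    offset = gain % 91
    offset = gain % 91
    xs = (1 <= offset) % gain
    gain = 0 * 91
    if gain < xs:
        process(offset)
    else:
        emit(offset)
    return xs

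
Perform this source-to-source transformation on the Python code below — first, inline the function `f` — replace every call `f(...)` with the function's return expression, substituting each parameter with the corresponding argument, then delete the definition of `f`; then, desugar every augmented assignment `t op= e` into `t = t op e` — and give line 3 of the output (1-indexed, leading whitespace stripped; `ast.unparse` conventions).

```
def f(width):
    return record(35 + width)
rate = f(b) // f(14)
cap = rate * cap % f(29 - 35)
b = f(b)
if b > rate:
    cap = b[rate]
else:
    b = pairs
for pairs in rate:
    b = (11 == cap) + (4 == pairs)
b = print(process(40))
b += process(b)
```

Transformed code:
rate = record(35 + b) // record(35 + 14)
cap = rate * cap % record(35 + (29 - 35))
b = record(35 + b)
if b > rate:
    cap = b[rate]
else:
    b = pairs
for pairs in rate:
    b = (11 == cap) + (4 == pairs)
b = print(process(40))
b = b + process(b)

b = record(35 + b)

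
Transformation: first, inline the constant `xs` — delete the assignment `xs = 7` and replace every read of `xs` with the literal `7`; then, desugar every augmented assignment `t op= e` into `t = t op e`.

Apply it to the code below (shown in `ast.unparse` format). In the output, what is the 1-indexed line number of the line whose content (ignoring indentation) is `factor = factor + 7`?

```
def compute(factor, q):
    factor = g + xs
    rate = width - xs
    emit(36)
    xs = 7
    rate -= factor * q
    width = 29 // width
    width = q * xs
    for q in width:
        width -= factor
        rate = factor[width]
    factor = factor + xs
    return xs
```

Transformed code:
def compute(factor, q):
    factor = g + 7
    rate = width - 7
    emit(36)
    rate = rate - factor * q
    width = 29 // width
    width = q * 7
    for q in width:
        width = width - factor
        rate = factor[width]
    factor = factor + 7
    return 7

11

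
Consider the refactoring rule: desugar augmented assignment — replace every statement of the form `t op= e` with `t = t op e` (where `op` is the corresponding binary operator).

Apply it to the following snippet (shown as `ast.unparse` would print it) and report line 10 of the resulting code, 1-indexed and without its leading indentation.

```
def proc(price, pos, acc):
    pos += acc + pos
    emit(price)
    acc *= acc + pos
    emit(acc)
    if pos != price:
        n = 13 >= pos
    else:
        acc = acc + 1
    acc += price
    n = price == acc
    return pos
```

acc = acc + price

Transformed code:
def proc(price, pos, acc):
    pos = pos + (acc + pos)
    emit(price)
    acc = acc * (acc + pos)
    emit(acc)
    if pos != price:
        n = 13 >= pos
    else:
        acc = acc + 1
    acc = acc + price
    n = price == acc
    return pos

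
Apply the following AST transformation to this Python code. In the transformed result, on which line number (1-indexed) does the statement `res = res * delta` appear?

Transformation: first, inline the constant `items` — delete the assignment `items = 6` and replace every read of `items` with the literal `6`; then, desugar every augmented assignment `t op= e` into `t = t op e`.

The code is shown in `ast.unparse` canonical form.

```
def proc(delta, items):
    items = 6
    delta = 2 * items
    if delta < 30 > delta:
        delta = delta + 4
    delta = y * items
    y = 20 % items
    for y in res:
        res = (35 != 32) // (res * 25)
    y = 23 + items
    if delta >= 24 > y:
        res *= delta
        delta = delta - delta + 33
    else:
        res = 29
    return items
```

Transformed code:
def proc(delta, items):
    delta = 2 * 6
    if delta < 30 > delta:
        delta = delta + 4
    delta = y * 6
    y = 20 % 6
    for y in res:
        res = (35 != 32) // (res * 25)
    y = 23 + 6
    if delta >= 24 > y:
        res = res * delta
        delta = delta - delta + 33
    else:
        res = 29
    return 6

11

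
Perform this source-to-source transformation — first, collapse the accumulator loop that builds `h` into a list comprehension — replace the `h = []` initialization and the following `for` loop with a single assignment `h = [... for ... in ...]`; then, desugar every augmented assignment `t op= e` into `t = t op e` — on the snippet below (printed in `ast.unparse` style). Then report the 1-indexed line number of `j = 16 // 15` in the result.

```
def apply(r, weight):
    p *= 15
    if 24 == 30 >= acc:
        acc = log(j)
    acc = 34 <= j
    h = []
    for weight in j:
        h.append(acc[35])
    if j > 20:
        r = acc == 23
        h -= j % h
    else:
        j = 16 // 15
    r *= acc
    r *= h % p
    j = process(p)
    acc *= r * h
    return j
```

Transformed code:
def apply(r, weight):
    p = p * 15
    if 24 == 30 >= acc:
        acc = log(j)
    acc = 34 <= j
    h = [acc[35] for weight in j]
    if j > 20:
        r = acc == 23
        h = h - j % h
    else:
        j = 16 // 15
    r = r * acc
    r = r * (h % p)
    j = process(p)
    acc = acc * (r * h)
    return j

11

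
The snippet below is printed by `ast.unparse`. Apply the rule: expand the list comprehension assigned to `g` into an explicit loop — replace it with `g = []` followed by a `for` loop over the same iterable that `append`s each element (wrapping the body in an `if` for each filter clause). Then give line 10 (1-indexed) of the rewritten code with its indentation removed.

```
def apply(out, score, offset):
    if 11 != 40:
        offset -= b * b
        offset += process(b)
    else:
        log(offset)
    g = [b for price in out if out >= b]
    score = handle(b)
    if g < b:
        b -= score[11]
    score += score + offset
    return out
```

Transformed code:
def apply(out, score, offset):
    if 11 != 40:
        offset -= b * b
        offset += process(b)
    else:
        log(offset)
    g = []
    for price in out:
        if out >= b:
            g.append(b)
    score = handle(b)
    if g < b:
        b -= score[11]
    score += score + offset
    return out

g.append(b)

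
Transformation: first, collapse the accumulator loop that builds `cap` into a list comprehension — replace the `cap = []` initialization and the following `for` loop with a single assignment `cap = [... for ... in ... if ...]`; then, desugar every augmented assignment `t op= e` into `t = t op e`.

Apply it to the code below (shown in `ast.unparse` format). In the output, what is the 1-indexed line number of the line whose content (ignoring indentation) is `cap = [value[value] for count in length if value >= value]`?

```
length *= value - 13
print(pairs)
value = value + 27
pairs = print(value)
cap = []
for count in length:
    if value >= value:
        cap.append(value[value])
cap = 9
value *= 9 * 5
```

Transformed code:
length = length * (value - 13)
print(pairs)
value = value + 27
pairs = print(value)
cap = [value[value] for count in length if value >= value]
cap = 9
value = value * (9 * 5)

5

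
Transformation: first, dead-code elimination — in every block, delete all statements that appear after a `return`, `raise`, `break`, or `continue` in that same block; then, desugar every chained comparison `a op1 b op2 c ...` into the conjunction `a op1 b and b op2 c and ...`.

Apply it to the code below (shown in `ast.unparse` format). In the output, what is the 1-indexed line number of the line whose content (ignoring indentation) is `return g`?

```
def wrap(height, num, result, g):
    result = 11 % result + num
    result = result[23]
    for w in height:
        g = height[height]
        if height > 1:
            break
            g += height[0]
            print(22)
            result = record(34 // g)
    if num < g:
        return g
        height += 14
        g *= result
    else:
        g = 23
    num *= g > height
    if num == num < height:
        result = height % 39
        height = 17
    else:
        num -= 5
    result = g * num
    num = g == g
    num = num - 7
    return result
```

Transformed code:
def wrap(height, num, result, g):
    result = 11 % result + num
    result = result[23]
    for w in height:
        g = height[height]
        if height > 1:
            break
    if num < g:
        return g
    else:
        g = 23
    num *= g > height
    if num == num and num < height:
        result = height % 39
        height = 17
    else:
        num -= 5
    result = g * num
    num = g == g
    num = num - 7
    return result

9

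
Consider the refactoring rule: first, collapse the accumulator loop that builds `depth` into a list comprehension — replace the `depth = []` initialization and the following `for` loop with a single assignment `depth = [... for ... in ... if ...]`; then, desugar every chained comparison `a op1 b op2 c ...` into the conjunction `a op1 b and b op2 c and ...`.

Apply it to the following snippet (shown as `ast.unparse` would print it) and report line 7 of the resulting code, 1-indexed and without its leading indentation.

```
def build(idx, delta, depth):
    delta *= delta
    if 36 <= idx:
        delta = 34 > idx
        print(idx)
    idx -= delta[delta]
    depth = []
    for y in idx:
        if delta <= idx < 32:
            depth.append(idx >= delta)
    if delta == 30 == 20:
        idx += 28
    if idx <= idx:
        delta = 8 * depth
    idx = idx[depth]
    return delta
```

depth = [idx >= delta for y in idx if delta <= idx and idx < 32]

Transformed code:
def build(idx, delta, depth):
    delta *= delta
    if 36 <= idx:
        delta = 34 > idx
        print(idx)
    idx -= delta[delta]
    depth = [idx >= delta for y in idx if delta <= idx and idx < 32]
    if delta == 30 and 30 == 20:
        idx += 28
    if idx <= idx:
        delta = 8 * depth
    idx = idx[depth]
    return delta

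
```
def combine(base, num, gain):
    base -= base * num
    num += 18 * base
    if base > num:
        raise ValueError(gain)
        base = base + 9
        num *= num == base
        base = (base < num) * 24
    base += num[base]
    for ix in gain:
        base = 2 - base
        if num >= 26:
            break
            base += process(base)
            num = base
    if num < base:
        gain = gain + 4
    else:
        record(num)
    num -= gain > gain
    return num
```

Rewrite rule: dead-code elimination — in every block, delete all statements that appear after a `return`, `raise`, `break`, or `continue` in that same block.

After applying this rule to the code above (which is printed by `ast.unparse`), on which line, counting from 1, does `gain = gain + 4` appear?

12

Transformed code:
def combine(base, num, gain):
    base -= base * num
    num += 18 * base
    if base > num:
        raise ValueError(gain)
    base += num[base]
    for ix in gain:
        base = 2 - base
        if num >= 26:
            break
    if num < base:
        gain = gain + 4
    else:
        record(num)
    num -= gain > gain
    return num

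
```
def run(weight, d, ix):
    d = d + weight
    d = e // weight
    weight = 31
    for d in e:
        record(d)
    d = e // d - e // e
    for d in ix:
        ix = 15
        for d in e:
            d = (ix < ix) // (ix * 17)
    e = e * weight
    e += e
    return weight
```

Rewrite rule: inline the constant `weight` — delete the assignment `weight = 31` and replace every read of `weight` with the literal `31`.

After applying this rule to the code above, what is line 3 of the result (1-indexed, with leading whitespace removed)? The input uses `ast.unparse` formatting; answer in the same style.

Transformed code:
def run(weight, d, ix):
    d = d + 31
    d = e // 31
    for d in e:
        record(d)
    d = e // d - e // e
    for d in ix:
        ix = 15
        for d in e:
            d = (ix < ix) // (ix * 17)
    e = e * 31
    e += e
    return 31

d = e // 31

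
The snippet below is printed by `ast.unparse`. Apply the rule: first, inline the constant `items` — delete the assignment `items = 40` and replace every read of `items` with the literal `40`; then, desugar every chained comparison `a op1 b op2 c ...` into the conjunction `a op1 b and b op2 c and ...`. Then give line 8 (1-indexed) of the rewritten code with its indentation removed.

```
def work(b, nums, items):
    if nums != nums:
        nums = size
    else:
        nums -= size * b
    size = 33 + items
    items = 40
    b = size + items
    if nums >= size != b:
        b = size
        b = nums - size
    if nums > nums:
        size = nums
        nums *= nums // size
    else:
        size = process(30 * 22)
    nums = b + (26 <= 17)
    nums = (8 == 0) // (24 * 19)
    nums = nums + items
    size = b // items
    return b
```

if nums >= size and size != b:

Transformed code:
def work(b, nums, items):
    if nums != nums:
        nums = size
    else:
        nums -= size * b
    size = 33 + 40
    b = size + 40
    if nums >= size and size != b:
        b = size
        b = nums - size
    if nums > nums:
        size = nums
        nums *= nums // size
    else:
        size = process(30 * 22)
    nums = b + (26 <= 17)
    nums = (8 == 0) // (24 * 19)
    nums = nums + 40
    size = b // 40
    return b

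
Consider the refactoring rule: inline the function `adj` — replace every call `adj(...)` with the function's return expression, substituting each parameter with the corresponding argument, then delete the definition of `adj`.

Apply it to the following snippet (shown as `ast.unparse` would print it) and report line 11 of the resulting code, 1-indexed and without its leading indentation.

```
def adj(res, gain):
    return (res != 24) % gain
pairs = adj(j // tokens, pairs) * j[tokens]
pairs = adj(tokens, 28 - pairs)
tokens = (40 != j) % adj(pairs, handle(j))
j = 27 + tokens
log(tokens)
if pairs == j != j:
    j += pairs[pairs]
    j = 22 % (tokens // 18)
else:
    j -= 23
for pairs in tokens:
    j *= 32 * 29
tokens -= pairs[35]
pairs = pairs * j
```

Transformed code:
pairs = (j // tokens != 24) % pairs * j[tokens]
pairs = (tokens != 24) % (28 - pairs)
tokens = (40 != j) % ((pairs != 24) % handle(j))
j = 27 + tokens
log(tokens)
if pairs == j != j:
    j += pairs[pairs]
    j = 22 % (tokens // 18)
else:
    j -= 23
for pairs in tokens:
    j *= 32 * 29
tokens -= pairs[35]
pairs = pairs * j

for pairs in tokens:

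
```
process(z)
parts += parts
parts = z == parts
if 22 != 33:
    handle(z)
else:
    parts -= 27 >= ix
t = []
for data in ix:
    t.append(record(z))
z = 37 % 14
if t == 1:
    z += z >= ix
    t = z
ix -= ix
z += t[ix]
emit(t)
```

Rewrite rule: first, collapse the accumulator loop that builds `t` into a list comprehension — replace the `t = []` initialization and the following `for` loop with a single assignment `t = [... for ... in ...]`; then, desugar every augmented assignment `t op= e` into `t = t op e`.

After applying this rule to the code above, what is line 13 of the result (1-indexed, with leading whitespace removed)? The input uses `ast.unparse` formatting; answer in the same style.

Transformed code:
process(z)
parts = parts + parts
parts = z == parts
if 22 != 33:
    handle(z)
else:
    parts = parts - (27 >= ix)
t = [record(z) for data in ix]
z = 37 % 14
if t == 1:
    z = z + (z >= ix)
    t = z
ix = ix - ix
z = z + t[ix]
emit(t)

ix = ix - ix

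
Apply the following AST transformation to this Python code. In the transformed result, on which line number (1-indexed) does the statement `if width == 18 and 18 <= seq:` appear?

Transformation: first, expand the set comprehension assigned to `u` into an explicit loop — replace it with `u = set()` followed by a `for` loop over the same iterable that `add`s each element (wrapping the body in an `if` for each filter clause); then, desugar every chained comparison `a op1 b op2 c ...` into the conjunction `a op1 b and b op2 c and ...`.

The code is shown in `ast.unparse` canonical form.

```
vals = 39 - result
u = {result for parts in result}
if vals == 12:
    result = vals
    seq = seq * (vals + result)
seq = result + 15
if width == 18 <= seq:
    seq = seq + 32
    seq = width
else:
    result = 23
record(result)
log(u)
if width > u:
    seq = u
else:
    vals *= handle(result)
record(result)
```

Transformed code:
vals = 39 - result
u = set()
for parts in result:
    u.add(result)
if vals == 12:
    result = vals
    seq = seq * (vals + result)
seq = result + 15
if width == 18 and 18 <= seq:
    seq = seq + 32
    seq = width
else:
    result = 23
record(result)
log(u)
if width > u:
    seq = u
else:
    vals *= handle(result)
record(result)

9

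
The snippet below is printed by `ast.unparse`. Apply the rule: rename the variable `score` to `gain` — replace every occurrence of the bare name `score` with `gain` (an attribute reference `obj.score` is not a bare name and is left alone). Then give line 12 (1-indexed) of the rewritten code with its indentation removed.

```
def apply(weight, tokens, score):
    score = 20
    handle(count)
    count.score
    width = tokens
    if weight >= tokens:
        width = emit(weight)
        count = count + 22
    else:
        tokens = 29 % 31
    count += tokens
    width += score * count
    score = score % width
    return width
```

Transformed code:
def apply(weight, tokens, gain):
    gain = 20
    handle(count)
    count.score
    width = tokens
    if weight >= tokens:
        width = emit(weight)
        count = count + 22
    else:
        tokens = 29 % 31
    count += tokens
    width += gain * count
    gain = gain % width
    return width

width += gain * count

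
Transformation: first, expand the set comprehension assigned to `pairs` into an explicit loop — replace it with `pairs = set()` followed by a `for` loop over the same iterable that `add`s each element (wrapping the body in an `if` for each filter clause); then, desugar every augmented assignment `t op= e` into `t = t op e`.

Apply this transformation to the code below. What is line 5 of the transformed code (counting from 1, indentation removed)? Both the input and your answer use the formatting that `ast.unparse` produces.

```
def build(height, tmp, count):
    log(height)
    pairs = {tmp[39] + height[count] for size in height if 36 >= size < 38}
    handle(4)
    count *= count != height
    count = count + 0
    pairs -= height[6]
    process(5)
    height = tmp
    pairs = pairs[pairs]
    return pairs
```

if 36 >= size < 38:

Transformed code:
def build(height, tmp, count):
    log(height)
    pairs = set()
    for size in height:
        if 36 >= size < 38:
            pairs.add(tmp[39] + height[count])
    handle(4)
    count = count * (count != height)
    count = count + 0
    pairs = pairs - height[6]
    process(5)
    height = tmp
    pairs = pairs[pairs]
    return pairs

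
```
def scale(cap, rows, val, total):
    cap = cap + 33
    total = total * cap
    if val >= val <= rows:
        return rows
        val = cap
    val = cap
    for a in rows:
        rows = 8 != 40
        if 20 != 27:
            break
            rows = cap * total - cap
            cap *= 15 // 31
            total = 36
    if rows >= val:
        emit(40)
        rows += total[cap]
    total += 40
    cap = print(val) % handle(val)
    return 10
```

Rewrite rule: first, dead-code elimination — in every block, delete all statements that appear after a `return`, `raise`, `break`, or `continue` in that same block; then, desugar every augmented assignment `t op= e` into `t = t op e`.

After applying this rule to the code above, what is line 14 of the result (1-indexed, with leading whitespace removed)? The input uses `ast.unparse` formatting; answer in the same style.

total = total + 40

Transformed code:
def scale(cap, rows, val, total):
    cap = cap + 33
    total = total * cap
    if val >= val <= rows:
        return rows
    val = cap
    for a in rows:
        rows = 8 != 40
        if 20 != 27:
            break
    if rows >= val:
        emit(40)
        rows = rows + total[cap]
    total = total + 40
    cap = print(val) % handle(val)
    return 10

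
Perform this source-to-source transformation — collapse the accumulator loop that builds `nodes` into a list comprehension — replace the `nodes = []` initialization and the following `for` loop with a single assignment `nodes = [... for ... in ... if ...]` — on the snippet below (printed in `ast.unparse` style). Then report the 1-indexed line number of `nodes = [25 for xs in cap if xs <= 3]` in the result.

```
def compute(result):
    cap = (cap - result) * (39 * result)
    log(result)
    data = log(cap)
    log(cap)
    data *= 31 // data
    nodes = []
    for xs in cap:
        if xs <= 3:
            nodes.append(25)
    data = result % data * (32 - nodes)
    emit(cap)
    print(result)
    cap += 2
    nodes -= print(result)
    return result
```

Transformed code:
def compute(result):
    cap = (cap - result) * (39 * result)
    log(result)
    data = log(cap)
    log(cap)
    data *= 31 // data
    nodes = [25 for xs in cap if xs <= 3]
    data = result % data * (32 - nodes)
    emit(cap)
    print(result)
    cap += 2
    nodes -= print(result)
    return result

7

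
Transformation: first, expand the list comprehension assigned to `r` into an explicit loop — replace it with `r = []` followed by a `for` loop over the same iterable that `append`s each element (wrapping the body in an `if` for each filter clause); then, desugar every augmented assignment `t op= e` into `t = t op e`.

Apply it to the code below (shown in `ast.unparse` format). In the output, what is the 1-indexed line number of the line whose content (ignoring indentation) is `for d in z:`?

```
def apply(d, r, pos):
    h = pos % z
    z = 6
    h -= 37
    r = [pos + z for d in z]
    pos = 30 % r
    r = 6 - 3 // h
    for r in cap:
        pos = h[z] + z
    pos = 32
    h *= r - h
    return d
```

Transformed code:
def apply(d, r, pos):
    h = pos % z
    z = 6
    h = h - 37
    r = []
    for d in z:
        r.append(pos + z)
    pos = 30 % r
    r = 6 - 3 // h
    for r in cap:
        pos = h[z] + z
    pos = 32
    h = h * (r - h)
    return d

6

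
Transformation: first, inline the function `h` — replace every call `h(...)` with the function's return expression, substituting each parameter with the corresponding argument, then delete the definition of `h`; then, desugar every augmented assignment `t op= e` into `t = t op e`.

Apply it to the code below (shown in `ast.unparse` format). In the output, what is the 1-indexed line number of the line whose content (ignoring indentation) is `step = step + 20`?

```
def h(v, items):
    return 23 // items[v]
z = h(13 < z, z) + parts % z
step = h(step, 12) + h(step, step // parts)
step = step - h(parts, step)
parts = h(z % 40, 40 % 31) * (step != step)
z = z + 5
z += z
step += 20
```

7

Transformed code:
z = 23 // z[13 < z] + parts % z
step = 23 // 12[step] + 23 // (step // parts)[step]
step = step - 23 // step[parts]
parts = 23 // (40 % 31)[z % 40] * (step != step)
z = z + 5
z = z + z
step = step + 20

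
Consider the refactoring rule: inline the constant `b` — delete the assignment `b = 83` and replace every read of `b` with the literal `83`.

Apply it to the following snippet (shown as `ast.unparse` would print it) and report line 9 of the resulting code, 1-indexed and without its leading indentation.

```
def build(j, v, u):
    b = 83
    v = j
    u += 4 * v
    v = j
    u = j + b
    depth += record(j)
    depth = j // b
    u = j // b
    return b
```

return 83

Transformed code:
def build(j, v, u):
    v = j
    u += 4 * v
    v = j
    u = j + 83
    depth += record(j)
    depth = j // 83
    u = j // 83
    return 83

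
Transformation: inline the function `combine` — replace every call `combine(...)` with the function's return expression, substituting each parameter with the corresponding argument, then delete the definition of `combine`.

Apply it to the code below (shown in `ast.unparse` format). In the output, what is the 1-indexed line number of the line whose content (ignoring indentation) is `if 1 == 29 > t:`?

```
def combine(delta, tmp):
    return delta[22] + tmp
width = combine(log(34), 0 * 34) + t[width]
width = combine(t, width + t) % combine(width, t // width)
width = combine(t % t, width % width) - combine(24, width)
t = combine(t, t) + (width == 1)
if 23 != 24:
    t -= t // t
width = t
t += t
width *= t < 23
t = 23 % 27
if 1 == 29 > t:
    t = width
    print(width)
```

11

Transformed code:
width = log(34)[22] + 0 * 34 + t[width]
width = (t[22] + (width + t)) % (width[22] + t // width)
width = (t % t)[22] + width % width - (24[22] + width)
t = t[22] + t + (width == 1)
if 23 != 24:
    t -= t // t
width = t
t += t
width *= t < 23
t = 23 % 27
if 1 == 29 > t:
    t = width
    print(width)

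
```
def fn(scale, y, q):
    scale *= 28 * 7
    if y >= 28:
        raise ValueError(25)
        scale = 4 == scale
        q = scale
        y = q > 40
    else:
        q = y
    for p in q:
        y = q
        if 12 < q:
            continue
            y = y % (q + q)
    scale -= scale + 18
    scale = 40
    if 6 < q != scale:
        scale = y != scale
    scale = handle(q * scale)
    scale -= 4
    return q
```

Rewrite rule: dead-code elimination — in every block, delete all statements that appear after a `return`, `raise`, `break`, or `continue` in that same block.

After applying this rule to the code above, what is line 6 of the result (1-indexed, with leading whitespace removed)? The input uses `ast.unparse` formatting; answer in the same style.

q = y

Transformed code:
def fn(scale, y, q):
    scale *= 28 * 7
    if y >= 28:
        raise ValueError(25)
    else:
        q = y
    for p in q:
        y = q
        if 12 < q:
            continue
    scale -= scale + 18
    scale = 40
    if 6 < q != scale:
        scale = y != scale
    scale = handle(q * scale)
    scale -= 4
    return q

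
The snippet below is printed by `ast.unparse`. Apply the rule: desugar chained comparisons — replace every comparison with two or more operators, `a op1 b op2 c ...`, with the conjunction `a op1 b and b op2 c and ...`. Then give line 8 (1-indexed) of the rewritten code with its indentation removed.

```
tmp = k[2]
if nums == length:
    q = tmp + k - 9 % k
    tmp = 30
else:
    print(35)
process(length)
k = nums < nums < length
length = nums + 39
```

k = nums < nums and nums < length

Transformed code:
tmp = k[2]
if nums == length:
    q = tmp + k - 9 % k
    tmp = 30
else:
    print(35)
process(length)
k = nums < nums and nums < length
length = nums + 39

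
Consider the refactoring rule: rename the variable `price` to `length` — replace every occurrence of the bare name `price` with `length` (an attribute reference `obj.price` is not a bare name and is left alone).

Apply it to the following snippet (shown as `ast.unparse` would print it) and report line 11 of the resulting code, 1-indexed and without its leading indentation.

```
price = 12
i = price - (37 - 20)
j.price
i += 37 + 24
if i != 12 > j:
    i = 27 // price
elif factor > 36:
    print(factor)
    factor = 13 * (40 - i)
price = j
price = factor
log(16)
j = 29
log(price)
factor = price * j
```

Transformed code:
length = 12
i = length - (37 - 20)
j.price
i += 37 + 24
if i != 12 > j:
    i = 27 // length
elif factor > 36:
    print(factor)
    factor = 13 * (40 - i)
length = j
length = factor
log(16)
j = 29
log(length)
factor = length * j

length = factor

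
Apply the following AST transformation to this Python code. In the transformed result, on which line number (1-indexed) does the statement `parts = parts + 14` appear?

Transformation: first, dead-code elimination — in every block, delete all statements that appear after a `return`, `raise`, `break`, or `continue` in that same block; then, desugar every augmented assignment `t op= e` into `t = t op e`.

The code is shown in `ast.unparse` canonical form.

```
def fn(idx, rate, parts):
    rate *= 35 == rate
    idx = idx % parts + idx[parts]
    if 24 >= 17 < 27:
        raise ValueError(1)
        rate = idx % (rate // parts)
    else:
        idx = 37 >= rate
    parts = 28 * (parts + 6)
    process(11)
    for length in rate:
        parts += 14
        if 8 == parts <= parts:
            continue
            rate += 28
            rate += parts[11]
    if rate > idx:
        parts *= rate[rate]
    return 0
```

11

Transformed code:
def fn(idx, rate, parts):
    rate = rate * (35 == rate)
    idx = idx % parts + idx[parts]
    if 24 >= 17 < 27:
        raise ValueError(1)
    else:
        idx = 37 >= rate
    parts = 28 * (parts + 6)
    process(11)
    for length in rate:
        parts = parts + 14
        if 8 == parts <= parts:
            continue
    if rate > idx:
        parts = parts * rate[rate]
    return 0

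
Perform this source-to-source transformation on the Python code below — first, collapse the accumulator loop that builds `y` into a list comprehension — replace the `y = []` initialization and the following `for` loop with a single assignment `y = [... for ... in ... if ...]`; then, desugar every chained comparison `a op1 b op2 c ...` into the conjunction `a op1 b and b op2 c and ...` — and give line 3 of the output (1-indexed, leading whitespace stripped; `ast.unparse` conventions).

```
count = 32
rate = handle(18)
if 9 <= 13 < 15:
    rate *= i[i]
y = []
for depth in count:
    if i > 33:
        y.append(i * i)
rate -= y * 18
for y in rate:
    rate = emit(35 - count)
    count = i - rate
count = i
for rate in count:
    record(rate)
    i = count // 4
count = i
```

Transformed code:
count = 32
rate = handle(18)
if 9 <= 13 and 13 < 15:
    rate *= i[i]
y = [i * i for depth in count if i > 33]
rate -= y * 18
for y in rate:
    rate = emit(35 - count)
    count = i - rate
count = i
for rate in count:
    record(rate)
    i = count // 4
count = i

if 9 <= 13 and 13 < 15:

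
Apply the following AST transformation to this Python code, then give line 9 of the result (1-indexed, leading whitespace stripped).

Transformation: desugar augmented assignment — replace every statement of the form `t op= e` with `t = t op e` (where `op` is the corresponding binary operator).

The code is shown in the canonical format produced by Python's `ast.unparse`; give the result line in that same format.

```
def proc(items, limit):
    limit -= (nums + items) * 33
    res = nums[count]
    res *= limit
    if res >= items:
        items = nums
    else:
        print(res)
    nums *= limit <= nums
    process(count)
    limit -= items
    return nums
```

nums = nums * (limit <= nums)

Transformed code:
def proc(items, limit):
    limit = limit - (nums + items) * 33
    res = nums[count]
    res = res * limit
    if res >= items:
        items = nums
    else:
        print(res)
    nums = nums * (limit <= nums)
    process(count)
    limit = limit - items
    return nums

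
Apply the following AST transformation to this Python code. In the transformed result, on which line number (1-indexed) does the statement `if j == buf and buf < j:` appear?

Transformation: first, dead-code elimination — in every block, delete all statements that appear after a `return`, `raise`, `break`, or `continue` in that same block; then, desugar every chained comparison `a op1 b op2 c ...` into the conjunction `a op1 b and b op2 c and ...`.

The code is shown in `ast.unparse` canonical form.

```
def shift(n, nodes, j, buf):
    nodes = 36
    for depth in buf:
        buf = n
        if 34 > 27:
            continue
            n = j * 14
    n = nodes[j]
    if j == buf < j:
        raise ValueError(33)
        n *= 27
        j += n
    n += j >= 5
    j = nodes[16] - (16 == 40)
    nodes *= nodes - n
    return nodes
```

Transformed code:
def shift(n, nodes, j, buf):
    nodes = 36
    for depth in buf:
        buf = n
        if 34 > 27:
            continue
    n = nodes[j]
    if j == buf and buf < j:
        raise ValueError(33)
    n += j >= 5
    j = nodes[16] - (16 == 40)
    nodes *= nodes - n
    return nodes

8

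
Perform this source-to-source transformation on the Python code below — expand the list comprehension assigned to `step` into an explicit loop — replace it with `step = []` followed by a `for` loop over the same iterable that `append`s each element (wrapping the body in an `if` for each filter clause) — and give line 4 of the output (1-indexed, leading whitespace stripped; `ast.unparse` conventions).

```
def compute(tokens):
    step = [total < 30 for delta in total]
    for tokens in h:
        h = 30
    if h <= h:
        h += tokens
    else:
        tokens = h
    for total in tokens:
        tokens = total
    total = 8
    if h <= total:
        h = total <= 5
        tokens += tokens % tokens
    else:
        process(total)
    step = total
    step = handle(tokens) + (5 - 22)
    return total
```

step.append(total < 30)

Transformed code:
def compute(tokens):
    step = []
    for delta in total:
        step.append(total < 30)
    for tokens in h:
        h = 30
    if h <= h:
        h += tokens
    else:
        tokens = h
    for total in tokens:
        tokens = total
    total = 8
    if h <= total:
        h = total <= 5
        tokens += tokens % tokens
    else:
        process(total)
    step = total
    step = handle(tokens) + (5 - 22)
    return total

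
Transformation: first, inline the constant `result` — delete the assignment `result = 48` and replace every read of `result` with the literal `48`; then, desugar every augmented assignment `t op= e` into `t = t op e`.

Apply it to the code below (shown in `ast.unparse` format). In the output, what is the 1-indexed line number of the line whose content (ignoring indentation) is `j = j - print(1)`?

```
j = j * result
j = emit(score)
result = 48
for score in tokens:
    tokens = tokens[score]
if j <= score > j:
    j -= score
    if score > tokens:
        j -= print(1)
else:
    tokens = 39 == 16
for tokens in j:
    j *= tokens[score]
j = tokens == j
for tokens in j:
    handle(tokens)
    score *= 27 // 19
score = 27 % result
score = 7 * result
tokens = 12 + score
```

Transformed code:
j = j * 48
j = emit(score)
for score in tokens:
    tokens = tokens[score]
if j <= score > j:
    j = j - score
    if score > tokens:
        j = j - print(1)
else:
    tokens = 39 == 16
for tokens in j:
    j = j * tokens[score]
j = tokens == j
for tokens in j:
    handle(tokens)
    score = score * (27 // 19)
score = 27 % 48
score = 7 * 48
tokens = 12 + score

8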